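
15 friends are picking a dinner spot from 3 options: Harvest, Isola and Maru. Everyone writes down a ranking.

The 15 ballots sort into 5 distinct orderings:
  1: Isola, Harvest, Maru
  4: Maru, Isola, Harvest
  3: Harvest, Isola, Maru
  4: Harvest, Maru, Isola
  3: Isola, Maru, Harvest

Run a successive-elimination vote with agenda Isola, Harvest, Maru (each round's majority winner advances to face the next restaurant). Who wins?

Round 1: Isola vs Harvest — 8–7, Isola advances.
Round 2: Isola vs Maru — 7–8, Maru advances.
The agenda winner is Maru.

Maru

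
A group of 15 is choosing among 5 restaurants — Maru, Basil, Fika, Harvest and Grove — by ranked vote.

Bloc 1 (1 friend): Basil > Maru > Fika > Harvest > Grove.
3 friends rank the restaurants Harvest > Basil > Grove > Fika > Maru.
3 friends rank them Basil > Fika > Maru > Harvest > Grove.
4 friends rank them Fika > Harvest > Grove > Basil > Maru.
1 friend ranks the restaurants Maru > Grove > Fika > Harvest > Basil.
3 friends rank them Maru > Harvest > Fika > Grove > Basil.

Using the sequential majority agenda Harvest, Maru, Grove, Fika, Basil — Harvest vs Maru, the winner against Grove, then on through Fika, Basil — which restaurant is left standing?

Round 1: Harvest vs Maru — 7–8, Maru advances.
Round 2: Maru vs Grove — 8–7, Maru advances.
Round 3: Maru vs Fika — 5–10, Fika advances.
Round 4: Fika vs Basil — 8–7, Fika advances.
Fika survives the agenda.

Fika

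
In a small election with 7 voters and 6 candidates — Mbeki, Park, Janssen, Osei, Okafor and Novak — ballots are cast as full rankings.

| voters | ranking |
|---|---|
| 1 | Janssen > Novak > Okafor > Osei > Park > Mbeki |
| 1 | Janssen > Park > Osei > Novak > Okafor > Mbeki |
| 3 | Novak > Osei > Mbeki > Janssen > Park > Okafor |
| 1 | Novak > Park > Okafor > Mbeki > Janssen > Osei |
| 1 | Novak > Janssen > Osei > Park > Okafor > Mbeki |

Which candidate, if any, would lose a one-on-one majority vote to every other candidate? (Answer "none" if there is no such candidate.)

none

Pairwise majorities:
Mbeki vs Park: 3 for Mbeki, 4 for Park — Park by 4–3.
Mbeki vs Janssen: Mbeki wins 4–3.
Mbeki vs Osei: Osei, 6–1.
Mbeki–Okafor: Okafor 4–3.
Mbeki vs Novak: Novak, 7–0.
Park vs Janssen: Janssen wins 6–1.
Park–Osei: Osei 5–2.
Park vs Okafor: 1+3+1+1 = 6 for Park, 1 for Okafor — Park by 6–1.
Park vs Novak: Novak, 6–1.
Janssen–Osei: Janssen 4–3.
Janssen vs Okafor: Janssen preferred on 1+1+3+1 = 6 ballots; Janssen wins 6–1.
Janssen vs Novak: Janssen is ranked higher on 1+1 = 2 ballots, Novak on 5. Novak wins 5–2.
Osei vs Okafor: Osei wins 5–2.
Osei vs Novak: Novak wins 6–1.
Okafor vs Novak: Okafor preferred on 0 ballots; Novak wins 7–0.
No candidate is winless: Mbeki beats Janssen; Park beats Mbeki; Janssen beats Park; Osei beats Mbeki; Okafor beats Mbeki; Novak beats Mbeki. There is no Condorcet loser.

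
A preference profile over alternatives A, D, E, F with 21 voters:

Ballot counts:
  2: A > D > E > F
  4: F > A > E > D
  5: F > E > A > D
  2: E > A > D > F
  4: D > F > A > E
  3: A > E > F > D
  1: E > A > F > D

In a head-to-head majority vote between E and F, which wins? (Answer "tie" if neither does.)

Ballots ranking E above F: 2 + 2 + 3 + 1 = 8.
Ballots ranking F above E: 21 − 8 = 13.
F wins the head-to-head 13–8.

F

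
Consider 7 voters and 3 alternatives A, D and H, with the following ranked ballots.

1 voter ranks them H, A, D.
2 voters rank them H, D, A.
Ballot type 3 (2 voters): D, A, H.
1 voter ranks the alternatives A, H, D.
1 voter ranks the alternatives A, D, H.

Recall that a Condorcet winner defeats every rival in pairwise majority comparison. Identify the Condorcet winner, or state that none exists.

none

Pairwise majorities:
A vs D: D wins 4–3.
A vs H: A, 4–3.
D vs H: H, 4–3.
No alternative is unbeaten: A loses to D; D loses to H; H loses to A. In particular A → H → D → A is a majority cycle — no Condorcet winner exists.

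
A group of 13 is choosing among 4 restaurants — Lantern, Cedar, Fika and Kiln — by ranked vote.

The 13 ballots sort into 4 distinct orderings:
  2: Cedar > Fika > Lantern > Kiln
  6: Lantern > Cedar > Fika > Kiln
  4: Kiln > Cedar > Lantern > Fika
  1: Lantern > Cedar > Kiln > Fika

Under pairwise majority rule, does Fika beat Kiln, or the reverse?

Ballots ranking Fika above Kiln: 2 + 6 = 8.
Ballots ranking Kiln above Fika: 13 − 8 = 5.
Fika wins the head-to-head 8–5.

Fika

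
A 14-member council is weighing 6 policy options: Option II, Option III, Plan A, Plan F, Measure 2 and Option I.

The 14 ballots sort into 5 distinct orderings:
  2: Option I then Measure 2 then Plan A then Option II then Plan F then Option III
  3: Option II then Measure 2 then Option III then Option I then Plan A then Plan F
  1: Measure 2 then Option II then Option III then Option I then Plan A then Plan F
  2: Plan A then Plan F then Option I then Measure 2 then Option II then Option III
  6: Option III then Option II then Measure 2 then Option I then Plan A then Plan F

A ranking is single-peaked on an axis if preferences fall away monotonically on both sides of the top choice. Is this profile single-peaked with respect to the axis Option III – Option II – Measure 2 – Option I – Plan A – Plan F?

yes

Axis positions: Option III=1, Option II=2, Measure 2=3, Option I=4, Plan A=5, Plan F=6.
Ballot type 1 (peak Option I at position 4): ranking walks positions 4-3-5-2-6-1, expanding outward from the peak — single-peaked.
Ballot type 2 (peak Option II at position 2): ranking walks positions 2-3-1-4-5-6, expanding outward from the peak — single-peaked.
Ballot type 3 (peak Measure 2 at position 3): ranking walks positions 3-2-1-4-5-6, expanding outward from the peak — single-peaked.
Ballot type 4 (peak Plan A at position 5): ranking walks positions 5-6-4-3-2-1, expanding outward from the peak — single-peaked.
Ballot type 5 (peak Option III at position 1): ranking walks positions 1-2-3-4-5-6, expanding outward from the peak — single-peaked.
Every ranking is single-peaked on this axis.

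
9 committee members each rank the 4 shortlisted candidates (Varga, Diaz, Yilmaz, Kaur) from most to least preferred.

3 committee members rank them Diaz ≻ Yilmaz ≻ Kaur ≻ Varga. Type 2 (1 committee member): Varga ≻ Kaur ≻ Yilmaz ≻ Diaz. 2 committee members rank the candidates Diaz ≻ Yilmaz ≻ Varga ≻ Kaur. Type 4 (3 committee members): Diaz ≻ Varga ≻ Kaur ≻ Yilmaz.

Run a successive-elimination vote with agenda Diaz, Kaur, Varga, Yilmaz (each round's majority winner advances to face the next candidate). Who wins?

Round 1: Diaz vs Kaur — 8–1, Diaz advances.
Round 2: Diaz vs Varga — 8–1, Diaz advances.
Round 3: Diaz vs Yilmaz — 8–1, Diaz advances.
The agenda winner is Diaz.

Diaz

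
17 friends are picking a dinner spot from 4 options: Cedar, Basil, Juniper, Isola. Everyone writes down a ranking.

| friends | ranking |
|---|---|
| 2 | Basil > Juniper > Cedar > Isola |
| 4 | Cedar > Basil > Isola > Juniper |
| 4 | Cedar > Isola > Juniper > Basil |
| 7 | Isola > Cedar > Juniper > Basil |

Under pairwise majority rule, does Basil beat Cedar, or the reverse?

Cedar

Ballots ranking Basil above Cedar: 2.
Ballots ranking Cedar above Basil: 17 − 2 = 15.
Cedar wins the head-to-head 15–2.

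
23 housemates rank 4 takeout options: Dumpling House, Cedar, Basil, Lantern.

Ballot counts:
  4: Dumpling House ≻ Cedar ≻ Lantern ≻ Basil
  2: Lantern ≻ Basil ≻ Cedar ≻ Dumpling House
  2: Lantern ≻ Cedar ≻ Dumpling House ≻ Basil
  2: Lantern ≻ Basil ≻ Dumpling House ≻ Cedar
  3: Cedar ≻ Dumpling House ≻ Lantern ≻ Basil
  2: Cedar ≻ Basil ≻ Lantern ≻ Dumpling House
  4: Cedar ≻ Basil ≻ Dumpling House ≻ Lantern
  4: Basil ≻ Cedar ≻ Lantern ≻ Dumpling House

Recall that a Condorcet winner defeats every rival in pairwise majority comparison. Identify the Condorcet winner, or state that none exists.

Pairwise majorities:
Dumpling House vs Cedar: Cedar wins 17–6.
Dumpling House vs Basil: Basil, 14–9.
Dumpling House vs Lantern: Lantern wins 12–11.
Cedar–Basil: Cedar 15–8.
Cedar vs Lantern: Cedar, 17–6.
Basil vs Lantern: Lantern, 13–10.
Only Cedar has no losses; Cedar is the Condorcet winner.

Cedar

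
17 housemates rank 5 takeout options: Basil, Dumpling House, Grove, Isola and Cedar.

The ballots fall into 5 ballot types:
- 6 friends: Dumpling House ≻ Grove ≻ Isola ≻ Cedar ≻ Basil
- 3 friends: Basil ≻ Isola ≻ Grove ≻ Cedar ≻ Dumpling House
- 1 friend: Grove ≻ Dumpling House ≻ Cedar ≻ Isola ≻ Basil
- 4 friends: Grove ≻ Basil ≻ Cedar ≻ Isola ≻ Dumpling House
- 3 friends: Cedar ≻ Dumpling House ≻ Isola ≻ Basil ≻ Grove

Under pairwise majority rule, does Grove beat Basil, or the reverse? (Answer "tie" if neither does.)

Ballots ranking Grove above Basil: 6 + 1 + 4 = 11.
Ballots ranking Basil above Grove: 17 − 11 = 6.
Grove wins the head-to-head 11–6.

Grove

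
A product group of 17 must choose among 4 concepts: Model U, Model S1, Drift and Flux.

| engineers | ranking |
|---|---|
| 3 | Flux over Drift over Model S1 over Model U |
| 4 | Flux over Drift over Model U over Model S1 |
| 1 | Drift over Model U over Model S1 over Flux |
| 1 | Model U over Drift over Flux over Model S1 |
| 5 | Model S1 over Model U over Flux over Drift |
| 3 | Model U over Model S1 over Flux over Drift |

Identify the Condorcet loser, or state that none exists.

none

Pairwise majorities:
Model U vs Model S1: Model U, 9–8.
Model U–Drift: Model U 9–8.
Model U–Flux: Model U 10–7.
Model S1 vs Drift: Drift, 9–8.
Model S1–Flux: Model S1 9–8.
Drift vs Flux: Flux wins 15–2.
Each design has at least one pairwise win (Model U beats Model S1; Model S1 beats Flux; Drift beats Model S1; Flux beats Drift) — no Condorcet loser.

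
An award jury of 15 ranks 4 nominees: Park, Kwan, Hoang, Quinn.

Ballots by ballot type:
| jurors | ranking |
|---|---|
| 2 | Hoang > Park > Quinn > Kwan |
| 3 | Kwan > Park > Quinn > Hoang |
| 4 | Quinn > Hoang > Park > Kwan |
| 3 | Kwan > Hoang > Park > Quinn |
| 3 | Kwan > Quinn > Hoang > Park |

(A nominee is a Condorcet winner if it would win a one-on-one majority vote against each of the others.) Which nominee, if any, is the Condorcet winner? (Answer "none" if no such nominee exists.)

Head-to-head results (15 jurors):
Park vs Kwan: Kwan wins 9–6.
Park–Hoang: Hoang 12–3.
Park vs Quinn: Park wins 8–7.
Kwan vs Hoang: Kwan is ranked higher on 3+3+3 = 9 ballots, Hoang on 6. Kwan wins 9–6.
Kwan vs Quinn: Kwan, 9–6.
Hoang vs Quinn: 2+3 = 5 for Hoang, 10 for Quinn — Quinn by 10–5.
Kwan beats each of Park, Hoang, Quinn — Kwan is the Condorcet winner.

Kwan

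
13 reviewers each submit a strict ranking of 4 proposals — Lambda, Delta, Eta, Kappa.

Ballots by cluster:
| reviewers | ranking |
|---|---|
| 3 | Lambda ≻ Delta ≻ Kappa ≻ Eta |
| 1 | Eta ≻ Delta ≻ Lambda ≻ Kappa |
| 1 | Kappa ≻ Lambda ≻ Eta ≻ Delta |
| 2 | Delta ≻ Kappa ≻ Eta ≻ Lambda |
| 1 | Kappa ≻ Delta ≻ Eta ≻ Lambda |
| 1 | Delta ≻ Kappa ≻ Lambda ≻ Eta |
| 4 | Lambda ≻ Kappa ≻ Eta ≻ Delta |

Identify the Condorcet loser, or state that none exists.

Pairwise majorities:
Lambda vs Delta: Lambda preferred on 3+1+4 = 8 ballots; Lambda wins 8–5.
Lambda vs Eta: 3+1+1+4 = 9 for Lambda, 4 for Eta — Lambda by 9–4.
Lambda vs Kappa: Lambda, 8–5.
Delta vs Eta: 7 to 6, Delta.
Delta vs Kappa: 3+1+2+1 = 7 for Delta, 6 for Kappa — Delta by 7–6.
Eta vs Kappa: Kappa, 12–1.
Eta loses to every other project — it is the Condorcet loser.

Eta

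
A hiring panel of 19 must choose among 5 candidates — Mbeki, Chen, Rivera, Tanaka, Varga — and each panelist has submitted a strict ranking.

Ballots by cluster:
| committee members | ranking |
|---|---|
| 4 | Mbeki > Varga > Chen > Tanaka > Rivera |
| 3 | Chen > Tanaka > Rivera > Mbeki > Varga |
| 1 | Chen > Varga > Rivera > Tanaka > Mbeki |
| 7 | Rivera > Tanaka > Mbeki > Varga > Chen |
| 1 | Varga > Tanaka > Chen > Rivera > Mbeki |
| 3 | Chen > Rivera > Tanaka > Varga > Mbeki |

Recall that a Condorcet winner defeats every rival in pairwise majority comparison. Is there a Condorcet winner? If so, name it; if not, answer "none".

none

Pairwise majorities:
Mbeki–Chen: Mbeki 11–8.
Mbeki vs Rivera: Rivera, 15–4.
Mbeki–Tanaka: Tanaka 15–4.
Mbeki–Varga: Mbeki 14–5.
Chen vs Rivera: Chen wins 12–7.
Chen–Tanaka: Chen 11–8.
Chen–Varga: Varga 12–7.
Rivera–Tanaka: Rivera 11–8.
Rivera vs Varga: Rivera, 13–6.
Tanaka–Varga: Tanaka 13–6.
No candidate is unbeaten: Mbeki loses to Rivera; Chen loses to Mbeki; Rivera loses to Chen; Tanaka loses to Chen; Varga loses to Mbeki. In particular Mbeki → Chen → Rivera → Mbeki is a majority cycle — no Condorcet winner exists.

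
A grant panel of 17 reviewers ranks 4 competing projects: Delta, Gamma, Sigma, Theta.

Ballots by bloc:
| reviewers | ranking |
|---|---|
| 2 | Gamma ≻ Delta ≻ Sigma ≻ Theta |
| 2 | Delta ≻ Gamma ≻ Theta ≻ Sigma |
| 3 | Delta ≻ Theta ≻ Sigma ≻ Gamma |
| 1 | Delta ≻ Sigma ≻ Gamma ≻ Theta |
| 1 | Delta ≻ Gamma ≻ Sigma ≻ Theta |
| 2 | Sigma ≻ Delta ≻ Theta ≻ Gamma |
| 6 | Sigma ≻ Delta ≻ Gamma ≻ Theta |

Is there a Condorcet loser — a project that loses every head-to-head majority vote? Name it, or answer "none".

Head-to-head results (17 reviewers):
Delta–Gamma: Delta 15–2.
Delta vs Sigma: 2+2+3+1+1 = 9 for Delta, 8 for Sigma — Delta by 9–8.
Delta vs Theta: Delta, 17–0.
Gamma vs Sigma: 2+2+1 = 5 for Gamma, 12 for Sigma — Sigma by 12–5.
Gamma–Theta: Gamma 12–5.
Sigma vs Theta: Sigma wins 12–5.
Only Theta has no wins; Theta is the Condorcet loser.

Theta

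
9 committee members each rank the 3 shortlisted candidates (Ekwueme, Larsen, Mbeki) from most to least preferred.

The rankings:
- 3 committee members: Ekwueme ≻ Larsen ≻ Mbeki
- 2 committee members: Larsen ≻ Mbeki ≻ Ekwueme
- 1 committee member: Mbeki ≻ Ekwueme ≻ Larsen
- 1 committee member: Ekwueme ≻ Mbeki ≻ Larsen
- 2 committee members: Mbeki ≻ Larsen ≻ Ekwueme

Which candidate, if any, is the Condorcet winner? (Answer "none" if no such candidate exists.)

none

Pairwise majorities:
Ekwueme vs Larsen: Ekwueme is ranked higher on 3+1+1 = 5 ballots, Larsen on 4. Ekwueme wins 5–4.
Ekwueme vs Mbeki: Ekwueme is ranked higher on 3+1 = 4 ballots, Mbeki on 5. Mbeki wins 5–4.
Larsen vs Mbeki: 5 to 4, Larsen.
Each candidate drops at least one matchup (Ekwueme loses to Mbeki; Larsen loses to Ekwueme; Mbeki loses to Larsen); the cycle Ekwueme beats Larsen beats Mbeki beats Ekwueme rules out a Condorcet winner.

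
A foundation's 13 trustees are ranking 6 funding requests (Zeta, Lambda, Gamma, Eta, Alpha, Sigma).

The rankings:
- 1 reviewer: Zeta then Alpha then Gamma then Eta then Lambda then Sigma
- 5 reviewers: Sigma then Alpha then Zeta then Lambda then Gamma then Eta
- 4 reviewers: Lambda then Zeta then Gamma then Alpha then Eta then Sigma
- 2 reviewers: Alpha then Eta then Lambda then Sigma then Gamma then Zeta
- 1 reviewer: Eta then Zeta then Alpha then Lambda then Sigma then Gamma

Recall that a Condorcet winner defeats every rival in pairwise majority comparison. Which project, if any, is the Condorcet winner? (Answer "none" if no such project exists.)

Alpha

Pairwise majorities:
Zeta vs Lambda: Zeta, 7–6.
Zeta vs Gamma: Zeta wins 11–2.
Zeta vs Eta: Zeta, 10–3.
Zeta vs Alpha: Alpha wins 7–6.
Zeta–Sigma: Sigma 7–6.
Lambda vs Gamma: Lambda, 12–1.
Lambda vs Eta: Lambda, 9–4.
Lambda vs Alpha: Alpha wins 9–4.
Lambda vs Sigma: Lambda, 8–5.
Gamma vs Eta: Gamma, 10–3.
Gamma vs Alpha: Alpha wins 9–4.
Gamma vs Sigma: Sigma wins 8–5.
Eta vs Alpha: Alpha, 12–1.
Eta vs Sigma: Eta, 8–5.
Alpha vs Sigma: Alpha, 8–5.
Alpha wins every pairwise contest, so Alpha is the Condorcet winner.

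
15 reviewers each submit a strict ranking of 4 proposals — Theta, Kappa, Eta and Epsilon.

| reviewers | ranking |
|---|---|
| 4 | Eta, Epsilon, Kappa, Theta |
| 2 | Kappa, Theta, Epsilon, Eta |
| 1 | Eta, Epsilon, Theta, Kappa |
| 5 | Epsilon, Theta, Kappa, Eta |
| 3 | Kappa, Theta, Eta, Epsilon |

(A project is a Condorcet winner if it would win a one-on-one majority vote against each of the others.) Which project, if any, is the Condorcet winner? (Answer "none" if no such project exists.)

Check each pair by majority over 15 ballots:
Theta vs Kappa: Kappa, 9–6.
Theta vs Eta: 10 to 5, Theta.
Theta vs Epsilon: Epsilon wins 10–5.
Kappa vs Eta: Kappa preferred on 2+5+3 = 10 ballots; Kappa wins 10–5.
Kappa vs Epsilon: Epsilon wins 10–5.
Eta vs Epsilon: Eta, 8–7.
No project is unbeaten: Theta loses to Kappa; Kappa loses to Epsilon; Eta loses to Theta; Epsilon loses to Eta. In particular Theta beats Eta beats Epsilon beats Theta is a majority cycle — no Condorcet winner exists.

none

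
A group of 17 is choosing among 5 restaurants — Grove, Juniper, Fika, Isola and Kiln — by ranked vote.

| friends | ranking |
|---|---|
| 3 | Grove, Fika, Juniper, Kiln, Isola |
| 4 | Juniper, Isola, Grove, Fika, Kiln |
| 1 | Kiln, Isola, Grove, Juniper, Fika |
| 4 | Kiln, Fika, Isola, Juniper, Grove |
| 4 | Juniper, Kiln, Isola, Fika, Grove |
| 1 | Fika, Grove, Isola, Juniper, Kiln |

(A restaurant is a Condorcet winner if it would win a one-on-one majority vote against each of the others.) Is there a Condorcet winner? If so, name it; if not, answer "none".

Check each pair by majority over 17 ballots:
Grove vs Juniper: Grove preferred on 3+1+1 = 5 ballots; Juniper wins 12–5.
Grove vs Fika: Grove preferred on 3+4+1 = 8 ballots; Fika wins 9–8.
Grove vs Isola: Grove is ranked higher on 3+1 = 4 ballots, Isola on 13. Isola wins 13–4.
Grove vs Kiln: Grove preferred on 3+4+1 = 8 ballots; Kiln wins 9–8.
Juniper vs Fika: Juniper preferred on 4+1+4 = 9 ballots; Juniper wins 9–8.
Juniper vs Isola: Juniper is ranked higher on 3+4+4 = 11 ballots, Isola on 6. Juniper wins 11–6.
Juniper vs Kiln: Juniper preferred on 3+4+4+1 = 12 ballots; Juniper wins 12–5.
Fika vs Isola: 8 to 9, Isola.
Fika vs Kiln: 8 to 9, Kiln.
Isola vs Kiln: Isola is ranked higher on 4+1 = 5 ballots, Kiln on 12. Kiln wins 12–5.
Juniper beats each of Grove, Fika, Isola, Kiln — Juniper is the Condorcet winner.

Juniper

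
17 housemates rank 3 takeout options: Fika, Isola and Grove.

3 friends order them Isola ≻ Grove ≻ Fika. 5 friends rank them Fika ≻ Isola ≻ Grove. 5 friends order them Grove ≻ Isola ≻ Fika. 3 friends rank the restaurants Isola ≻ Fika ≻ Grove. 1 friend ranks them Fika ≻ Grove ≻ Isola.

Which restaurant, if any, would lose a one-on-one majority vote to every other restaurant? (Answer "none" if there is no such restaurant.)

Head-to-head results (17 friends):
Fika vs Isola: Isola, 11–6.
Fika vs Grove: Fika wins 9–8.
Isola vs Grove: Isola is ranked higher on 3+5+3 = 11 ballots, Grove on 6. Isola wins 11–6.
Only Grove has no wins; Grove is the Condorcet loser.

Grove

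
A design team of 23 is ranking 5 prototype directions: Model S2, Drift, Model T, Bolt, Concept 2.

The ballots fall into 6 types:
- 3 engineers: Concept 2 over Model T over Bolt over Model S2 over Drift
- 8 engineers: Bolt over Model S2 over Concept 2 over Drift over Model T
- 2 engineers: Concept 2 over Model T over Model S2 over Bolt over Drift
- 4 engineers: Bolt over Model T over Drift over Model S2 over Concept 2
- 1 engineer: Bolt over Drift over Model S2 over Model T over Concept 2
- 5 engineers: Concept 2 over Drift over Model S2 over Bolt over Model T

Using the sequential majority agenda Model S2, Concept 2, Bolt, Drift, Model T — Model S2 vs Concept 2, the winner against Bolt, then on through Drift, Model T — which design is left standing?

Bolt

Round 1: Model S2 vs Concept 2 — 13–10, Model S2 advances.
Round 2: Model S2 vs Bolt — 7–16, Bolt advances.
Round 3: Bolt vs Drift — 18–5, Bolt advances.
Round 4: Bolt vs Model T — 18–5, Bolt advances.
The agenda winner is Bolt.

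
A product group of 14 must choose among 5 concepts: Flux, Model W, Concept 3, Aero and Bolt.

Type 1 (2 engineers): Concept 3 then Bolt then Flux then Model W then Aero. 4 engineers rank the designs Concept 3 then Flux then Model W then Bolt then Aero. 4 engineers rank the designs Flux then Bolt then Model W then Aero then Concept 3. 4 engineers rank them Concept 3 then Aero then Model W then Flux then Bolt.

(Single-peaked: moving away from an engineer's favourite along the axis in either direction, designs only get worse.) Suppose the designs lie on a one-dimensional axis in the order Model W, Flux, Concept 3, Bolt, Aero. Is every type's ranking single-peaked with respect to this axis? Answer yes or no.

no

Axis positions: Model W=1, Flux=2, Concept 3=3, Bolt=4, Aero=5.
Type 1 (peak Concept 3 at position 3): ranking walks positions 3-4-2-1-5, expanding outward from the peak — single-peaked.
Type 2 (peak Concept 3 at position 3): ranking walks positions 3-2-1-4-5, expanding outward from the peak — single-peaked.
Type 3: ranking walks positions 2-4-1-5-3; Bolt is ranked above Concept 3 even though Concept 3 lies between Bolt and the peak Flux on the axis — preferences dip and rise again. Not single-peaked.
Type 4: ranking walks positions 3-5-1-2-4; Aero is ranked above Bolt even though Bolt lies between Aero and the peak Concept 3 on the axis — preferences dip and rise again. Not single-peaked.
Type 3 violates single-peakedness, so the profile is not single-peaked on this axis.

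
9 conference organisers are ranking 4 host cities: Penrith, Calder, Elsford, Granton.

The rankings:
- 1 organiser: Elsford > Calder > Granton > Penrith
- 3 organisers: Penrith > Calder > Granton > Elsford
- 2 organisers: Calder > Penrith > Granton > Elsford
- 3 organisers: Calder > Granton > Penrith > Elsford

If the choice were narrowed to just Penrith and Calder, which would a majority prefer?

Ballots ranking Penrith above Calder: 3.
Ballots ranking Calder above Penrith: 9 − 3 = 6.
Calder wins the head-to-head 6–3.

Calder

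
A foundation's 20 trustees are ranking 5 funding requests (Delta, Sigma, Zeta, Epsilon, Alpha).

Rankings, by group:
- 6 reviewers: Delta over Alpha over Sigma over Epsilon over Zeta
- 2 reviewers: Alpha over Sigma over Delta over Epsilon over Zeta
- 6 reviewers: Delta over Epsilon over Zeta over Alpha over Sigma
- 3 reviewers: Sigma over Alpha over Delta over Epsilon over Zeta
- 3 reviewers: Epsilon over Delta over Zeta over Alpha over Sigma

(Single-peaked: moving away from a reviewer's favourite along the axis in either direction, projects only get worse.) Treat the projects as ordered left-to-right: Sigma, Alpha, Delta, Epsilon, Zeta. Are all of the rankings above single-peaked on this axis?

yes

Axis positions: Sigma=1, Alpha=2, Delta=3, Epsilon=4, Zeta=5.
Group 1 (peak Delta at position 3): ranking walks positions 3-2-1-4-5, expanding outward from the peak — single-peaked.
Group 2 (peak Alpha at position 2): ranking walks positions 2-1-3-4-5, expanding outward from the peak — single-peaked.
Group 3 (peak Delta at position 3): ranking walks positions 3-4-5-2-1, expanding outward from the peak — single-peaked.
Group 4 (peak Sigma at position 1): ranking walks positions 1-2-3-4-5, expanding outward from the peak — single-peaked.
Group 5 (peak Epsilon at position 4): ranking walks positions 4-3-5-2-1, expanding outward from the peak — single-peaked.
Every ranking is single-peaked on this axis.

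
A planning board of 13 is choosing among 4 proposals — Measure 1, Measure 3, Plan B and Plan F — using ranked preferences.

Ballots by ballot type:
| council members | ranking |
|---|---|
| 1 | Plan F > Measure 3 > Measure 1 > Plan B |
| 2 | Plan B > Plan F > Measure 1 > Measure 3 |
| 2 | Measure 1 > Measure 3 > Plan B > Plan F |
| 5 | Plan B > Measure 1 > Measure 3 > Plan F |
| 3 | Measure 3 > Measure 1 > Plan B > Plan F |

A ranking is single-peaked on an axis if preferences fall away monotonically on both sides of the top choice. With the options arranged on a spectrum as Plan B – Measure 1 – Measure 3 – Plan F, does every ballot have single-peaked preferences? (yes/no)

no

Axis positions: Plan B=1, Measure 1=2, Measure 3=3, Plan F=4.
Ballot type 1 (peak Plan F at position 4): ranking walks positions 4-3-2-1, expanding outward from the peak — single-peaked.
Ballot type 2: ranking walks positions 1-4-2-3; Plan F is ranked above Measure 1 even though Measure 1 lies between Plan F and the peak Plan B on the axis — preferences dip and rise again. Not single-peaked.
Ballot type 3 (peak Measure 1 at position 2): ranking walks positions 2-3-1-4, expanding outward from the peak — single-peaked.
Ballot type 4 (peak Plan B at position 1): ranking walks positions 1-2-3-4, expanding outward from the peak — single-peaked.
Ballot type 5 (peak Measure 3 at position 3): ranking walks positions 3-2-1-4, expanding outward from the peak — single-peaked.
Ballot type 2 violates single-peakedness, so the profile is not single-peaked on this axis.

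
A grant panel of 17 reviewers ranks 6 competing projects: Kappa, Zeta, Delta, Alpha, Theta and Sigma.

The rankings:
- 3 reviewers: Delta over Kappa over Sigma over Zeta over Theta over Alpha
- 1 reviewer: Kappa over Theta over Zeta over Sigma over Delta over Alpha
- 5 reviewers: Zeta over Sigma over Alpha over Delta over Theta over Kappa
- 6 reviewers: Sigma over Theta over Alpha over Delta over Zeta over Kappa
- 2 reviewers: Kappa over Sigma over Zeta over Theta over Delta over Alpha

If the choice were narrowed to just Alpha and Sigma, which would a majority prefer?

Sigma

No ballot ranks Alpha above Sigma: 0.
Ballots ranking Sigma above Alpha: 17 − 0 = 17.
Sigma wins the head-to-head 17–0.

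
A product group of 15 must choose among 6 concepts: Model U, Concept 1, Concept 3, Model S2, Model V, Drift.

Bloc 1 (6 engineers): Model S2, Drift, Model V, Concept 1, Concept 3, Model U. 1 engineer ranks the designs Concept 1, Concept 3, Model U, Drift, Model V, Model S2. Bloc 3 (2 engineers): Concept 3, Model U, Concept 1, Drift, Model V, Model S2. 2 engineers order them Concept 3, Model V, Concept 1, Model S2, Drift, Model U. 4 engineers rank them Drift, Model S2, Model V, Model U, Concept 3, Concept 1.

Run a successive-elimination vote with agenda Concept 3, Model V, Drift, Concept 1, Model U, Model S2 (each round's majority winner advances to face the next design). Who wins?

Round 1: Concept 3 vs Model V — 5–10, Model V advances.
Round 2: Model V vs Drift — 2–13, Drift advances.
Round 3: Drift vs Concept 1 — 10–5, Drift advances.
Round 4: Drift vs Model U — 12–3, Drift advances.
Round 5: Drift vs Model S2 — 7–8, Model S2 advances.
Model S2 survives the agenda.

Model S2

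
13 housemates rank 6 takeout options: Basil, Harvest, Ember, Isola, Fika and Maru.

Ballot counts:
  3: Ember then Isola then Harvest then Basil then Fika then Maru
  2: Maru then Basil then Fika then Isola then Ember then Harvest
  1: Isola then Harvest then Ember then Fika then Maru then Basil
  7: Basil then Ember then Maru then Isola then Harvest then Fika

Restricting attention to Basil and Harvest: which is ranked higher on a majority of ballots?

Ballots ranking Basil above Harvest: 2 + 7 = 9.
Ballots ranking Harvest above Basil: 13 − 9 = 4.
Basil wins the head-to-head 9–4.

Basil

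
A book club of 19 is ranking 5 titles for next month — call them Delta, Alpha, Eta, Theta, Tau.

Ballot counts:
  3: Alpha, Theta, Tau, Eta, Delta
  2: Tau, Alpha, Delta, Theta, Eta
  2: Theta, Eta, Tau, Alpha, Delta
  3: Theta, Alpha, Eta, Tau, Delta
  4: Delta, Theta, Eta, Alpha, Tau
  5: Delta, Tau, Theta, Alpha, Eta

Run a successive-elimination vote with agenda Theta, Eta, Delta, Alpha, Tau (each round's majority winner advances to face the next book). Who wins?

Alpha

Round 1: Theta vs Eta — 19–0, Theta advances.
Round 2: Theta vs Delta — 8–11, Delta advances.
Round 3: Delta vs Alpha — 9–10, Alpha advances.
Round 4: Alpha vs Tau — 10–9, Alpha advances.
Alpha survives the agenda.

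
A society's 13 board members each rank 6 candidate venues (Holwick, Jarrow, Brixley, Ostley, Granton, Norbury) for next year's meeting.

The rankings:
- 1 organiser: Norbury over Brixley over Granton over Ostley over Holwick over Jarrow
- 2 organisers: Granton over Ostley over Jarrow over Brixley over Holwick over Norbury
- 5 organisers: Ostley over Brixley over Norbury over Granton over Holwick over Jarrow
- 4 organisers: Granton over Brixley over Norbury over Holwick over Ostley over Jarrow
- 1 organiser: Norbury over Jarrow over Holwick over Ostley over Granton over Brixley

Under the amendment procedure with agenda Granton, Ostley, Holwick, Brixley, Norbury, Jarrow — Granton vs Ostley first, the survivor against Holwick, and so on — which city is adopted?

Norbury

Round 1: Granton vs Ostley — 7–6, Granton advances.
Round 2: Granton vs Holwick — 12–1, Granton advances.
Round 3: Granton vs Brixley — 7–6, Granton advances.
Round 4: Granton vs Norbury — 6–7, Norbury advances.
Round 5: Norbury vs Jarrow — 11–2, Norbury advances.
The agenda winner is Norbury.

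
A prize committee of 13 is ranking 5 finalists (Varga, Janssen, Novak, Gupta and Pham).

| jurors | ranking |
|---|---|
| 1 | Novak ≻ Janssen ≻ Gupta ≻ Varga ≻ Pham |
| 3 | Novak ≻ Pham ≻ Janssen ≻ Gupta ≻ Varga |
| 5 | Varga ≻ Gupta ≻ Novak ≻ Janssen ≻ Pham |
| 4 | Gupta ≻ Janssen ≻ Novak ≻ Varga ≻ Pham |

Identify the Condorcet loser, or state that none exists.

Pham

Pairwise majorities:
Varga vs Janssen: 5 to 8, Janssen.
Varga vs Novak: Varga preferred on 5 ballots; Novak wins 8–5.
Varga–Gupta: Gupta 8–5.
Varga vs Pham: 1+5+4 = 10 for Varga, 3 for Pham — Varga by 10–3.
Janssen vs Novak: 4 to 9, Novak.
Janssen vs Gupta: Janssen is ranked higher on 1+3 = 4 ballots, Gupta on 9. Gupta wins 9–4.
Janssen vs Pham: Janssen preferred on 1+5+4 = 10 ballots; Janssen wins 10–3.
Novak vs Gupta: 1+3 = 4 for Novak, 9 for Gupta — Gupta by 9–4.
Novak vs Pham: Novak, 13–0.
Gupta vs Pham: Gupta is ranked higher on 1+5+4 = 10 ballots, Pham on 3. Gupta wins 10–3.
Pham loses to every other nominee — it is the Condorcet loser.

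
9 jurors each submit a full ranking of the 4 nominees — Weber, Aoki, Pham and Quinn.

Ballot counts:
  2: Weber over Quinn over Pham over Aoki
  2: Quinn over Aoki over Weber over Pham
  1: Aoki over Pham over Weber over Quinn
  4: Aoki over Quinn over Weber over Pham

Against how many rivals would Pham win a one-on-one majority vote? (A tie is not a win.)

Pham against each rival (9 jurors):
Pham vs Weber: 1 for Pham, 8 for Weber — Weber by 8–1.
Pham vs Aoki: Aoki, 7–2.
Pham vs Quinn: 1 to 8, Quinn.
Pham beats no one; loses to Weber, Aoki, Quinn — 0 pairwise wins.

0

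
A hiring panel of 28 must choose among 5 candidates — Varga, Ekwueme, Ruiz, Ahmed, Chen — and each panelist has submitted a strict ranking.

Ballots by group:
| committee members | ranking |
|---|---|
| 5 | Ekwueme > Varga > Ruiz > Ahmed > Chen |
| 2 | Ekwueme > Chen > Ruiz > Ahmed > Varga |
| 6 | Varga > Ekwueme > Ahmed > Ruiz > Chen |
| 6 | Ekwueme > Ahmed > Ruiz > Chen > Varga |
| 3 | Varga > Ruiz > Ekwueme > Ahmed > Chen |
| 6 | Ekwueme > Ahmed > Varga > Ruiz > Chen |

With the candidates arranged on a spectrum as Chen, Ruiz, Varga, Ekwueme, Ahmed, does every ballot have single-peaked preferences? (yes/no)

Axis positions: Chen=1, Ruiz=2, Varga=3, Ekwueme=4, Ahmed=5.
Group 1 (peak Ekwueme at position 4): ranking walks positions 4-3-2-5-1, expanding outward from the peak — single-peaked.
Group 2: ranking walks positions 4-1-2-5-3; Chen is ranked above Varga even though Varga lies between Chen and the peak Ekwueme on the axis — preferences dip and rise again. Not single-peaked.
Group 3 (peak Varga at position 3): ranking walks positions 3-4-5-2-1, expanding outward from the peak — single-peaked.
Group 4: ranking walks positions 4-5-2-1-3; Ruiz is ranked above Varga even though Varga lies between Ruiz and the peak Ekwueme on the axis — preferences dip and rise again. Not single-peaked.
Group 5 (peak Varga at position 3): ranking walks positions 3-2-4-5-1, expanding outward from the peak — single-peaked.
Group 6 (peak Ekwueme at position 4): ranking walks positions 4-5-3-2-1, expanding outward from the peak — single-peaked.
Group 2 violates single-peakedness, so the profile is not single-peaked on this axis.

no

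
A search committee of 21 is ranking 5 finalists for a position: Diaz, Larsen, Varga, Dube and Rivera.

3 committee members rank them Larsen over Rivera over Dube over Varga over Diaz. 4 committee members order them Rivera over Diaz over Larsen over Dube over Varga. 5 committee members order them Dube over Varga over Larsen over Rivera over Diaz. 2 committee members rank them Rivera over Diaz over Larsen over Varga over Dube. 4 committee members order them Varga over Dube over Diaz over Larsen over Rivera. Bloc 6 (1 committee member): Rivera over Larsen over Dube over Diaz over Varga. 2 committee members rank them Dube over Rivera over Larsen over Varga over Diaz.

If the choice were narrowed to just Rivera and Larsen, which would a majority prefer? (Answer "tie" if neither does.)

Ballots ranking Rivera above Larsen: 4 + 2 + 1 + 2 = 9.
Ballots ranking Larsen above Rivera: 21 − 9 = 12.
Larsen wins the head-to-head 12–9.

Larsen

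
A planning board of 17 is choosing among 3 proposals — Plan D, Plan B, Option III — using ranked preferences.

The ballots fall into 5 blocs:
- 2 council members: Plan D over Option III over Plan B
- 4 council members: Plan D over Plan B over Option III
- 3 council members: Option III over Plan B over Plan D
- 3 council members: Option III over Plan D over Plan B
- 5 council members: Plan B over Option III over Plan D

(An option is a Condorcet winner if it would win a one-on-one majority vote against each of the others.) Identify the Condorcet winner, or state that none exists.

Check each pair by majority over 17 ballots:
Plan D vs Plan B: 2+4+3 = 9 for Plan D, 8 for Plan B — Plan D by 9–8.
Plan D vs Option III: Option III wins 11–6.
Plan B vs Option III: Plan B preferred on 4+5 = 9 ballots; Plan B wins 9–8.
Every option loses at least once (Plan D loses to Option III; Plan B loses to Plan D; Option III loses to Plan B). The majority relation contains the cycle Plan D → Plan B → Option III → Plan D, so there is no Condorcet winner.

none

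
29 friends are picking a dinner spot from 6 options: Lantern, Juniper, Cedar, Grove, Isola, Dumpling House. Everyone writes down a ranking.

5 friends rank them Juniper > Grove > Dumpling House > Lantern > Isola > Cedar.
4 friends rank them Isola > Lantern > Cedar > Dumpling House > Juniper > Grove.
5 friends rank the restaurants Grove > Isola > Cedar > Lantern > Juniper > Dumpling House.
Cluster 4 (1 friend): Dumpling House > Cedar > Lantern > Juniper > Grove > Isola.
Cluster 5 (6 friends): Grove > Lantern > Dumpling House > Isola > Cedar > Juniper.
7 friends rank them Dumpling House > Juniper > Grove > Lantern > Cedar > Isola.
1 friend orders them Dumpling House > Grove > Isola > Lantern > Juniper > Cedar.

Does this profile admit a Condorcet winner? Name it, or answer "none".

none

Check each pair by majority over 29 ballots:
Lantern vs Juniper: Lantern preferred on 4+5+1+6+1 = 17 ballots; Lantern wins 17–12.
Lantern vs Cedar: Lantern is ranked higher on 5+4+6+7+1 = 23 ballots, Cedar on 6. Lantern wins 23–6.
Lantern vs Grove: Lantern preferred on 4+1 = 5 ballots; Grove wins 24–5.
Lantern vs Isola: Lantern is ranked higher on 5+1+6+7 = 19 ballots, Isola on 10. Lantern wins 19–10.
Lantern vs Dumpling House: Lantern preferred on 4+5+6 = 15 ballots; Lantern wins 15–14.
Juniper vs Cedar: Juniper preferred on 5+7+1 = 13 ballots; Cedar wins 16–13.
Juniper vs Grove: Juniper preferred on 5+4+1+7 = 17 ballots; Juniper wins 17–12.
Juniper vs Isola: 5+1+7 = 13 for Juniper, 16 for Isola — Isola by 16–13.
Juniper vs Dumpling House: 10 to 19, Dumpling House.
Cedar vs Grove: Cedar is ranked higher on 4+1 = 5 ballots, Grove on 24. Grove wins 24–5.
Cedar vs Isola: 1+7 = 8 for Cedar, 21 for Isola — Isola by 21–8.
Cedar vs Dumpling House: 9 to 20, Dumpling House.
Grove vs Isola: 25 to 4, Grove.
Grove vs Dumpling House: 16 to 13, Grove.
Isola vs Dumpling House: 4+5 = 9 for Isola, 20 for Dumpling House — Dumpling House by 20–9.
Each restaurant drops at least one matchup (Lantern loses to Grove; Juniper loses to Lantern; Cedar loses to Lantern; Grove loses to Juniper; Isola loses to Lantern; Dumpling House loses to Lantern); the cycle Lantern → Juniper → Grove → Lantern rules out a Condorcet winner.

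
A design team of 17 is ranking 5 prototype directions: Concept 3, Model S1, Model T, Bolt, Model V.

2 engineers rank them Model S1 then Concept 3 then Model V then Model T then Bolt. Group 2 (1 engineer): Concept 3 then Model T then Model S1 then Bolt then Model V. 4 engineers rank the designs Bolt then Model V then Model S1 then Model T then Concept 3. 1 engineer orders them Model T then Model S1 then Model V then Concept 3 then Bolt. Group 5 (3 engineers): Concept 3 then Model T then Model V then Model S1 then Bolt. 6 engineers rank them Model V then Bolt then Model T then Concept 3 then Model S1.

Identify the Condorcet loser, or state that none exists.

Model S1

Head-to-head results (17 engineers):
Concept 3 vs Model S1: Concept 3 preferred on 1+3+6 = 10 ballots; Concept 3 wins 10–7.
Concept 3 vs Model T: 2+1+3 = 6 for Concept 3, 11 for Model T — Model T by 11–6.
Concept 3 vs Bolt: Bolt, 10–7.
Concept 3 vs Model V: Model V, 11–6.
Model S1 vs Model T: Model T, 11–6.
Model S1 vs Bolt: 2+1+1+3 = 7 for Model S1, 10 for Bolt — Bolt by 10–7.
Model S1–Model V: Model V 13–4.
Model T vs Bolt: Bolt wins 10–7.
Model T vs Model V: Model T preferred on 1+1+3 = 5 ballots; Model V wins 12–5.
Bolt–Model V: Model V 12–5.
Model S1 loses to every other design — it is the Condorcet loser.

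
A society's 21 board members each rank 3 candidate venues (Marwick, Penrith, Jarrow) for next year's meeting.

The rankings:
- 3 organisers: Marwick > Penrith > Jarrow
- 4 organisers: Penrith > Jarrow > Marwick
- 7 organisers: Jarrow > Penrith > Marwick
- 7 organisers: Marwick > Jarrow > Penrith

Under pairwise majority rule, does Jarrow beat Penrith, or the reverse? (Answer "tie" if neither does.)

Ballots ranking Jarrow above Penrith: 7 + 7 = 14.
Ballots ranking Penrith above Jarrow: 21 − 14 = 7.
Jarrow wins the head-to-head 14–7.

Jarrow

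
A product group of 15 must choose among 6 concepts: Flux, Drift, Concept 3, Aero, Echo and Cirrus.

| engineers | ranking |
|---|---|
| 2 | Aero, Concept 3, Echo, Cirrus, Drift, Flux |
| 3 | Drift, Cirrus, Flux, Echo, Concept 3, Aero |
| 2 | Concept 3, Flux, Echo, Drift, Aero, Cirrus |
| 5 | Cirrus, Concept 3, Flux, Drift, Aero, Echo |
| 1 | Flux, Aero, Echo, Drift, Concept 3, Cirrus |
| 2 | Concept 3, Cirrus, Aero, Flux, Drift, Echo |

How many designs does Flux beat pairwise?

Flux against each rival (15 engineers):
Flux vs Drift: Flux preferred on 2+5+1+2 = 10 ballots; Flux wins 10–5.
Flux vs Concept 3: Concept 3, 11–4.
Flux–Aero: Flux 11–4.
Flux vs Echo: 3+2+5+1+2 = 13 for Flux, 2 for Echo — Flux by 13–2.
Flux vs Cirrus: 3 to 12, Cirrus.
Flux beats Drift, Aero, Echo; loses to Concept 3, Cirrus — 3 pairwise wins.

3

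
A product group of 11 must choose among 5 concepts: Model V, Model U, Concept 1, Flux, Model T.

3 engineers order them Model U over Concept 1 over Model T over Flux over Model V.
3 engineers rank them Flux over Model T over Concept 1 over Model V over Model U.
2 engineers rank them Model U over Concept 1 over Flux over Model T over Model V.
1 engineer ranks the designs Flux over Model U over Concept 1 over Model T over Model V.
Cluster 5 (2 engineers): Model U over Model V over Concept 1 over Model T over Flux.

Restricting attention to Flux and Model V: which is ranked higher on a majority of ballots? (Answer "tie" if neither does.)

Flux

Ballots ranking Flux above Model V: 3 + 3 + 2 + 1 = 9.
Ballots ranking Model V above Flux: 11 − 9 = 2.
Flux wins the head-to-head 9–2.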